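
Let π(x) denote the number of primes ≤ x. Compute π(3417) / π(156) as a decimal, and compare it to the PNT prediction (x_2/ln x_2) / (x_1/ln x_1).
π(3417)/π(156) = 480/36 ≈ 13.3333;  PNT prediction ≈ 13.5944.

π(156) = 36 and π(3417) = 480, so π(3417)/π(156) ≈ 13.3333. The PNT-predicted ratio is (3417/ln(3417)) / (156/ln(156)) ≈ 13.5944. The two agree to within a few percent, as expected.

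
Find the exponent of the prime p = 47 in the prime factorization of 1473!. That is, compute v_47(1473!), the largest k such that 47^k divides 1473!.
v_47(1473!) = 31

Legendre's formula: v_p(n!) = Σ_{k ≥ 1} ⌊n / p^k⌋. For p = 47, n = 1473, the terms are:
  ⌊1473/47^1⌋ = ⌊1473/47⌋ = 31
(the next term ⌊1473/47^2⌋ = 0, terminating the sum). Summing: v_47(1473!) = 31 = 31.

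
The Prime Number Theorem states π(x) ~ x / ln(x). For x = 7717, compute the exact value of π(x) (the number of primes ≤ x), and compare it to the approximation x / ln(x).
π(7717) = 979;  x/ln(x) ≈ 862.12;  relative error ≈ 11.94%.

Directly count primes up to 7717: π(7717) = 979. The PNT approximation gives 7717/ln(7717) ≈ 7717/8.95118 ≈ 862.12. Relative error (π(x) − x/ln(x)) / π(x) ≈ 11.94%; the approximation is known to undercount slightly (Li(x) is a better estimate).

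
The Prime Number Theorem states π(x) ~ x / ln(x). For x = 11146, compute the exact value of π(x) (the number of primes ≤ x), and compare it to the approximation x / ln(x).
π(11146) = 1349;  x/ln(x) ≈ 1196.07;  relative error ≈ 11.34%.

Directly count primes up to 11146: π(11146) = 1349. The PNT approximation gives 11146/ln(11146) ≈ 11146/9.31884 ≈ 1196.07. Relative error (π(x) − x/ln(x)) / π(x) ≈ 11.34%; the approximation is known to undercount slightly (Li(x) is a better estimate).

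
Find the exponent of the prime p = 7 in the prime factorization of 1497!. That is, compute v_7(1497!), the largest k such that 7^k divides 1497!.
v_7(1497!) = 247

Legendre's formula: v_p(n!) = Σ_{k ≥ 1} ⌊n / p^k⌋. For p = 7, n = 1497, the terms are:
  ⌊1497/7^1⌋ = ⌊1497/7⌋ = 213
  ⌊1497/7^2⌋ = ⌊1497/49⌋ = 30
  ⌊1497/7^3⌋ = ⌊1497/343⌋ = 4
(the next term ⌊1497/7^4⌋ = 0, terminating the sum). Summing: v_7(1497!) = 213 + 30 + 4 = 247.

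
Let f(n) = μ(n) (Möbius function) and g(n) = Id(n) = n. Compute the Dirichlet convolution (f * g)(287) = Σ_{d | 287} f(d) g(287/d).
(μ * Id)(287) = 240

Divisors of 287: [1, 7, 41, 287]. For each d | 287:
  d = 1: μ(1) · Id(287/1) = 1 · 287 = 287
  d = 7: μ(7) · Id(287/7) = -1 · 41 = -41
  d = 41: μ(41) · Id(287/41) = -1 · 7 = -7
  d = 287: μ(287) · Id(287/287) = 1 · 1 = 1
Summing: (μ * Id)(287) = 287 + -41 + -7 + 1 = 240.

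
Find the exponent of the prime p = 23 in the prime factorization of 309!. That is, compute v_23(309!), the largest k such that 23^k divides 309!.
v_23(309!) = 13

Legendre's formula: v_p(n!) = Σ_{k ≥ 1} ⌊n / p^k⌋. For p = 23, n = 309, the terms are:
  ⌊309/23^1⌋ = ⌊309/23⌋ = 13
(the next term ⌊309/23^2⌋ = 0, terminating the sum). Summing: v_23(309!) = 13 = 13.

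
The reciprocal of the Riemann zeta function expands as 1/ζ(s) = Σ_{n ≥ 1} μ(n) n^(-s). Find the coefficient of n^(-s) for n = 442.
μ(442) = -1

Factor n = 442 = 2 · 13 · 17. μ(n) = 0 if any exponent ≥ 2 (not squarefree); otherwise μ(n) = (−1)^{ω(n)} where ω(n) is the number of distinct prime factors. Applying: μ(442) = -1.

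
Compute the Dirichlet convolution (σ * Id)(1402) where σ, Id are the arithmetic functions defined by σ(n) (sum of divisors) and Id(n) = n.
(σ * Id)(1402) = 7015

Divisors of 1402: [1, 2, 701, 1402]. For each d | 1402:
  d = 1: σ(1) · Id(1402/1) = 1 · 1402 = 1402
  d = 2: σ(2) · Id(1402/2) = 3 · 701 = 2103
  d = 701: σ(701) · Id(1402/701) = 702 · 2 = 1404
  d = 1402: σ(1402) · Id(1402/1402) = 2106 · 1 = 2106
Summing: (σ * Id)(1402) = 1402 + 2103 + 1404 + 2106 = 7015.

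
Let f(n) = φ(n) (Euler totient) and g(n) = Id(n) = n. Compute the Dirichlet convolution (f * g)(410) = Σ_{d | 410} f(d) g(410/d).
(φ * Id)(410) = 2187

Divisors of 410: [1, 2, 5, 10, 41, 82, 205, 410]. For each d | 410:
  d = 1: φ(1) · Id(410/1) = 1 · 410 = 410
  d = 2: φ(2) · Id(410/2) = 1 · 205 = 205
  d = 5: φ(5) · Id(410/5) = 4 · 82 = 328
  d = 10: φ(10) · Id(410/10) = 4 · 41 = 164
  d = 41: φ(41) · Id(410/41) = 40 · 10 = 400
  d = 82: φ(82) · Id(410/82) = 40 · 5 = 200
  d = 205: φ(205) · Id(410/205) = 160 · 2 = 320
  d = 410: φ(410) · Id(410/410) = 160 · 1 = 160
Summing: (φ * Id)(410) = 410 + 205 + 328 + 164 + 400 + 200 + 320 + 160 = 2187.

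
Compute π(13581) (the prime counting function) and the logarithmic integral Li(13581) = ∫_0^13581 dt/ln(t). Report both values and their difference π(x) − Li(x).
π(13581) = 1606;  Li(13581) ≈ 1628.30;  π(x) − Li(x) ≈ -22.30.

Direct count of primes ≤ 13581 gives π(13581) = 1606. Numerical evaluation of the logarithmic integral gives Li(13581) ≈ 1628.30. The difference π(x) − Li(x) ≈ -22.30 is typically negative for small/moderate x (Li(x) overestimates), though Littlewood's theorem shows this sign changes infinitely often.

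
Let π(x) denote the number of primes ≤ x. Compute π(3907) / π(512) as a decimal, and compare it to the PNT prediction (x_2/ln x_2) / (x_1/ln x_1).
π(3907)/π(512) = 540/97 ≈ 5.5670;  PNT prediction ≈ 5.7558.

π(512) = 97 and π(3907) = 540, so π(3907)/π(512) ≈ 5.5670. The PNT-predicted ratio is (3907/ln(3907)) / (512/ln(512)) ≈ 5.7558. The two agree to within a few percent, as expected.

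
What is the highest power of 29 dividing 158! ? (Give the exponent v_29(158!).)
v_29(158!) = 5

Legendre's formula: v_p(n!) = Σ_{k ≥ 1} ⌊n / p^k⌋. For p = 29, n = 158, the terms are:
  ⌊158/29^1⌋ = ⌊158/29⌋ = 5
(the next term ⌊158/29^2⌋ = 0, terminating the sum). Summing: v_29(158!) = 5 = 5.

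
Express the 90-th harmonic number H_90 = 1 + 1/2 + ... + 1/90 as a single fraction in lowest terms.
H_90 = 3653182778990767589396015372875328285861/718766754945489455304472257065075294400

Direct summation: H_90 = 1 + 1/2 + ... + 1/90. The least common denominator is lcm(1, ..., 90) = 718766754945489455304472257065075294400; over this denominator the numerator is 718766754945489455304472257065075294400 + 359383377472744727652236128532537647200 + 239588918315163151768157419021691764800 + 179691688736372363826118064266268823600 + 143753350989097891060894451413015058880 + 119794459157581575884078709510845882400 + 102680964992212779329210322437867899200 + 89845844368186181913059032133134411800 + 79862972771721050589385806340563921600 + 71876675494548945530447225706507529440 + 65342432267771768664042932460461390400 + 59897229578790787942039354755422941200 + 55289750380422265792651712081928868800 + 51340482496106389664605161218933949600 + 47917783663032630353631483804338352960 + 44922922184093090956529516066567205900 + 42280397349734673841439544533239723200 + 39931486385860525294692903170281960800 + 37829829207657339752866960898161857600 + 35938337747274472765223612853253764720 + 34226988330737593109736774145955966400 + 32671216133885884332021466230230695200 + 31250728475890845882803141611525012800 + 29948614789395393971019677377711470600 + 28750670197819578212178890282603011776 + 27644875190211132896325856040964434400 + 26620990923907016863128602113521307200 + 25670241248053194832302580609466974800 + 24785060515361705355326629553968113600 + 23958891831516315176815741902169176480 + 23186024353080305009821685711776622400 + 22461461092046545478264758033283602950 + 21780810755923922888014310820153796800 + 21140198674867336920719772266619861600 + 20536192998442555865842064487573579840 + 19965743192930262647346451585140980400 + 19426128512040255548769520461218251200 + 18914914603828669876433480449080928800 + 18429916793474088597550570693976289600 + 17969168873637236382611806426626882360 + 17530896462085108665962737977196958400 + 17113494165368796554868387072977983200 + 16715505928964871053592378071280820800 + 16335608066942942166010733115115347600 + 15972594554344210117877161268112784320 + 15625364237945422941401570805762506400 + 15292909679691265006478133129044155200 + 14974307394697696985509838688855735300 + 14668709284601825618458617491123985600 + 14375335098909789106089445141301505888 + 14093465783244891280479848177746574400 + 13822437595105566448162928020482217200 + 13561636885763951986876835038963684800 + 13310495461953508431564301056760653600 + 13068486453554353732808586492092278080 + 12835120624026597416151290304733487400 + 12609943069219113250955653632720619200 + 12392530257680852677663314776984056800 + 12182487371957448394991055204492801600 + 11979445915758157588407870951084588240 + 11783061556483433693515938640411070400 + 11593012176540152504910842855888311200 + 11408996110245864369912258048651988800 + 11230730546023272739132379016641801475 + 11057950076084453158530342416385773760 + 10890405377961961444007155410076898400 + 10727862014111782914992123239777243200 + 10570099337433668460359886133309930800 + 10416909491963615294267713870508337600 + 10268096499221277932921032243786789920 + 10123475421767457116964397986832046400 + 9982871596465131323673225792570490200 + 9846119930760129524718798041987332800 + 9713064256020127774384760230609125600 + 9583556732606526070726296760867670592 + 9457457301914334938216740224540464400 + 9334633181110252666291847494351627200 + 9214958396737044298775285346988144800 + 9098313353740372851955345026140193600 + 8984584436818618191305903213313441180 + 8873663641302338954376200704507102400 + 8765448231042554332981368988598479200 + 8659840421029993437403280205603316800 + 8556747082684398277434193536488991600 + 8456079469946934768287908906647944640 + 8357752964482435526796189035640410400 + 8261686838453901785108876517989371200 + 8167804033471471083005366557557673800 + 8076030954443701744994070304101969600 + 7986297277172105058938580634056392160 = 3653182778990767589396015372875328285861, so H_90 = 3653182778990767589396015372875328285861/718766754945489455304472257065075294400 (already in lowest terms) ≈ 5.08257. (The PNT-adjacent estimate ln(90) + γ ≈ 5.07703 matches within O(1/n).)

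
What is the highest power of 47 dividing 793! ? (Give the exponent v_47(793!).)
v_47(793!) = 16

Legendre's formula: v_p(n!) = Σ_{k ≥ 1} ⌊n / p^k⌋. For p = 47, n = 793, the terms are:
  ⌊793/47^1⌋ = ⌊793/47⌋ = 16
(the next term ⌊793/47^2⌋ = 0, terminating the sum). Summing: v_47(793!) = 16 = 16.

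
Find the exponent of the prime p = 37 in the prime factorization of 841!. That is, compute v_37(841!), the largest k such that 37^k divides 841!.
v_37(841!) = 22

Legendre's formula: v_p(n!) = Σ_{k ≥ 1} ⌊n / p^k⌋. For p = 37, n = 841, the terms are:
  ⌊841/37^1⌋ = ⌊841/37⌋ = 22
(the next term ⌊841/37^2⌋ = 0, terminating the sum). Summing: v_37(841!) = 22 = 22.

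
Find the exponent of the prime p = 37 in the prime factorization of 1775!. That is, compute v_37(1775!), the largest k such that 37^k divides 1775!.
v_37(1775!) = 48

Legendre's formula: v_p(n!) = Σ_{k ≥ 1} ⌊n / p^k⌋. For p = 37, n = 1775, the terms are:
  ⌊1775/37^1⌋ = ⌊1775/37⌋ = 47
  ⌊1775/37^2⌋ = ⌊1775/1369⌋ = 1
(the next term ⌊1775/37^3⌋ = 0, terminating the sum). Summing: v_37(1775!) = 47 + 1 = 48.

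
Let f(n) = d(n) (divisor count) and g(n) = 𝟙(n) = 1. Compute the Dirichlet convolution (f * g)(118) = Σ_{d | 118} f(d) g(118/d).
(d * 𝟙)(118) = 9

Divisors of 118: [1, 2, 59, 118]. For each d | 118:
  d = 1: d(1) · 𝟙(118/1) = 1 · 1 = 1
  d = 2: d(2) · 𝟙(118/2) = 2 · 1 = 2
  d = 59: d(59) · 𝟙(118/59) = 2 · 1 = 2
  d = 118: d(118) · 𝟙(118/118) = 4 · 1 = 4
Summing: (d * 𝟙)(118) = 1 + 2 + 2 + 4 = 9.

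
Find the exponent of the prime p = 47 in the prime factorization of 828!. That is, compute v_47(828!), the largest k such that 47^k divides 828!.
v_47(828!) = 17

Legendre's formula: v_p(n!) = Σ_{k ≥ 1} ⌊n / p^k⌋. For p = 47, n = 828, the terms are:
  ⌊828/47^1⌋ = ⌊828/47⌋ = 17
(the next term ⌊828/47^2⌋ = 0, terminating the sum). Summing: v_47(828!) = 17 = 17.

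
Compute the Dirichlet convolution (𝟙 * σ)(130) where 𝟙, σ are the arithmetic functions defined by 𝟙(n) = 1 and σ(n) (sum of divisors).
(𝟙 * σ)(130) = 420

Divisors of 130: [1, 2, 5, 10, 13, 26, 65, 130]. For each d | 130:
  d = 1: 𝟙(1) · σ(130/1) = 1 · 252 = 252
  d = 2: 𝟙(2) · σ(130/2) = 1 · 84 = 84
  d = 5: 𝟙(5) · σ(130/5) = 1 · 42 = 42
  d = 10: 𝟙(10) · σ(130/10) = 1 · 14 = 14
  d = 13: 𝟙(13) · σ(130/13) = 1 · 18 = 18
  d = 26: 𝟙(26) · σ(130/26) = 1 · 6 = 6
  d = 65: 𝟙(65) · σ(130/65) = 1 · 3 = 3
  d = 130: 𝟙(130) · σ(130/130) = 1 · 1 = 1
Summing: (𝟙 * σ)(130) = 252 + 84 + 42 + 14 + 18 + 6 + 3 + 1 = 420.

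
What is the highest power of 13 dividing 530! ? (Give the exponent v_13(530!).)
v_13(530!) = 43

Legendre's formula: v_p(n!) = Σ_{k ≥ 1} ⌊n / p^k⌋. For p = 13, n = 530, the terms are:
  ⌊530/13^1⌋ = ⌊530/13⌋ = 40
  ⌊530/13^2⌋ = ⌊530/169⌋ = 3
(the next term ⌊530/13^3⌋ = 0, terminating the sum). Summing: v_13(530!) = 40 + 3 = 43.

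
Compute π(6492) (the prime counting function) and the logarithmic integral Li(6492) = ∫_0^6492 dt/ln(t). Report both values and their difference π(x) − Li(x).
π(6492) = 842;  Li(6492) ≈ 856.71;  π(x) − Li(x) ≈ -14.71.

Direct count of primes ≤ 6492 gives π(6492) = 842. Numerical evaluation of the logarithmic integral gives Li(6492) ≈ 856.71. The difference π(x) − Li(x) ≈ -14.71 is typically negative for small/moderate x (Li(x) overestimates), though Littlewood's theorem shows this sign changes infinitely often.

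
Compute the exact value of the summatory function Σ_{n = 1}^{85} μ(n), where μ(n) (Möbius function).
Σ_{n ≤ 85} μ(n) = -3

Compute μ(n) for each 1 ≤ n ≤ 85: μ(1) = 1, μ(2) = -1, μ(3) = -1, μ(4) = 0, μ(5) = -1, μ(6) = 1, μ(7) = -1, μ(8) = 0, μ(9) = 0, μ(10) = 1, μ(11) = -1, μ(12) = 0, μ(13) = -1, μ(14) = 1, μ(15) = 1, μ(16) = 0, μ(17) = -1, μ(18) = 0, μ(19) = -1, μ(20) = 0, μ(21) = 1, μ(22) = 1, μ(23) = -1, μ(24) = 0, μ(25) = 0, μ(26) = 1, μ(27) = 0, μ(28) = 0, μ(29) = -1, μ(30) = -1, μ(31) = -1, μ(32) = 0, μ(33) = 1, μ(34) = 1, μ(35) = 1, μ(36) = 0, μ(37) = -1, μ(38) = 1, μ(39) = 1, μ(40) = 0, μ(41) = -1, μ(42) = -1, μ(43) = -1, μ(44) = 0, μ(45) = 0, μ(46) = 1, μ(47) = -1, μ(48) = 0, μ(49) = 0, μ(50) = 0, μ(51) = 1, μ(52) = 0, μ(53) = -1, μ(54) = 0, μ(55) = 1, μ(56) = 0, μ(57) = 1, μ(58) = 1, μ(59) = -1, μ(60) = 0, μ(61) = -1, μ(62) = 1, μ(63) = 0, μ(64) = 0, μ(65) = 1, μ(66) = -1, μ(67) = -1, μ(68) = 0, μ(69) = 1, μ(70) = -1, μ(71) = -1, μ(72) = 0, μ(73) = -1, μ(74) = 1, μ(75) = 0, μ(76) = 0, μ(77) = 1, μ(78) = -1, μ(79) = -1, μ(80) = 0, μ(81) = 0, μ(82) = 1, μ(83) = -1, μ(84) = 0, μ(85) = 1. Summing all 85 values: -3. (Mertens function M(x) = Σ_{n ≤ x} μ(n); on average M(x) should be small (PNT ⟺ M(x) = o(x)).)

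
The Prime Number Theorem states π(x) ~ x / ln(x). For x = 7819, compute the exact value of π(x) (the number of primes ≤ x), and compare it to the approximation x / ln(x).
π(7819) = 988;  x/ln(x) ≈ 872.24;  relative error ≈ 11.72%.

Directly count primes up to 7819: π(7819) = 988. The PNT approximation gives 7819/ln(7819) ≈ 7819/8.96431 ≈ 872.24. Relative error (π(x) − x/ln(x)) / π(x) ≈ 11.72%; the approximation is known to undercount slightly (Li(x) is a better estimate).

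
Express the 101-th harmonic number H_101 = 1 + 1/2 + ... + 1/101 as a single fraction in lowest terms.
H_101 = 1463919079240743966268954674710929768361083/281670315928038407744716588098661706369472

Direct summation: H_101 = 1 + 1/2 + ... + 1/101. The least common denominator is lcm(1, ..., 101) = 7041757898200960193617914702466542659236800; over this denominator the numerator is 7041757898200960193617914702466542659236800 + 3520878949100480096808957351233271329618400 + 2347252632733653397872638234155514219745600 + 1760439474550240048404478675616635664809200 + 1408351579640192038723582940493308531847360 + 1173626316366826698936319117077757109872800 + 1005965414028708599088273528923791808462400 + 880219737275120024202239337808317832404600 + 782417544244551132624212744718504739915200 + 704175789820096019361791470246654265923680 + 640159808927360017601628609315140241748800 + 586813158183413349468159558538878554936400 + 541673684476996937970608823266657127633600 + 502982707014354299544136764461895904231200 + 469450526546730679574527646831102843949120 + 440109868637560012101119668904158916202300 + 414221052835350599624583217792149568190400 + 391208772122275566312106372359252369957600 + 370618836747418957558837615919291718907200 + 352087894910048009680895735123327132961840 + 335321804676236199696091176307930602820800 + 320079904463680008800814304657570120874400 + 306163386878302617113822378368110550401600 + 293406579091706674734079779269439277468200 + 281670315928038407744716588098661706369472 + 270836842238498468985304411633328563816800 + 260805848081517044208070914906168246638400 + 251491353507177149772068382230947952115600 + 242819237868998627366134989740225608939200 + 234725263273365339787263823415551421974560 + 227153480587127748181223054918275569652800 + 220054934318780006050559834452079458101150 + 213386602975786672533876203105046747249600 + 207110526417675299812291608896074784095200 + 201193082805741719817654705784758361692480 + 195604386061137783156053186179626184978800 + 190317781032458383611294991958555207006400 + 185309418373709478779418807959645859453600 + 180557894825665645990202941088885709211200 + 176043947455024004840447867561663566480920 + 171750192639047809600436943962598601444800 + 167660902338118099848045588153965301410400 + 163761811586068841712044527964338201377600 + 160039952231840004400407152328785060437200 + 156483508848910226524842548943700947983040 + 153081693439151308556911189184055275200800 + 149824636131935323268466270265245588494400 + 146703289545853337367039889634719638734100 + 143709344861244085584039075560541686923200 + 140835157964019203872358294049330853184736 + 138073684278450199874861072597383189396800 + 135418421119249234492652205816664281908400 + 132863356569829437615432352876727219985600 + 130402924040758522104035457453084123319200 + 128031961785472003520325721863028048349760 + 125745676753588574886034191115473976057800 + 123539612249139652519612538639763906302400 + 121409618934499313683067494870112804469600 + 119351828783067121925727367838415977275200 + 117362631636682669893631911707775710987280 + 115438654068868199895375650860107256708800 + 113576740293563874090611527459137784826400 + 111773934892078733232030392102643534273600 + 110027467159390003025279917226039729050575 + 108334736895399387594121764653331425526720 + 106693301487893336266938101552523373624800 + 105100864152253137218177831380097651630400 + 103555263208837649906145804448037392047600 + 102054462292767539037940792789370183467200 + 100596541402870859908827352892379180846240 + 99179688707055777374900207076993558580800 + 97802193030568891578026593089813092489400 + 96462436961656988953670064417349899441600 + 95158890516229191805647495979277603503200 + 93890105309346135914905529366220568789824 + 92654709186854739389709403979822929726800 + 91451401275337145371661229902162891678400 + 90278947412832822995101470544442854605600 + 89136175926594432830606515221095476699200 + 88021973727512002420223933780831783240460 + 86935282693839014736023638302056082212800 + 85875096319523904800218471981299300722400 + 84840456604830845706239936174295694689600 + 83830451169059049924022794076982650705200 + 82844210567070119924916643558429913638080 + 81880905793034420856022263982169100688800 + 80939745956332875788711663246741869646400 + 80019976115920002200203576164392530218600 + 79120875260684945995706906769286996171200 + 78241754424455113262421274471850473991520 + 77381954925285276852944117609522446804800 + 76540846719575654278455594592027637600400 + 75717826862375916060407684972758523217600 + 74912318065967661634233135132622794247200 + 74123767349483791511767523183858343781440 + 73351644772926668683519944817359819367050 + 72595442249494434985751697963572604734400 + 71854672430622042792019537780270843461600 + 71128867658595557511292067701682249083200 + 70417578982009601936179147024665426592368 + 69720375229712477164533808935312303556800 = 36597976981018599156723866867773244209027075, so H_101 = 36597976981018599156723866867773244209027075/7041757898200960193617914702466542659236800; reducing by gcd(36597976981018599156723866867773244209027075, 7041757898200960193617914702466542659236800) = 25 gives 1463919079240743966268954674710929768361083/281670315928038407744716588098661706369472 ≈ 5.19728. (The PNT-adjacent estimate ln(101) + γ ≈ 5.19234 matches within O(1/n).)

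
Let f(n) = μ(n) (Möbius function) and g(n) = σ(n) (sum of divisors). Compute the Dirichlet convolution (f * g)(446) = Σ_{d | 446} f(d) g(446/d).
(μ * σ)(446) = 446

Divisors of 446: [1, 2, 223, 446]. For each d | 446:
  d = 1: μ(1) · σ(446/1) = 1 · 672 = 672
  d = 2: μ(2) · σ(446/2) = -1 · 224 = -224
  d = 223: μ(223) · σ(446/223) = -1 · 3 = -3
  d = 446: μ(446) · σ(446/446) = 1 · 1 = 1
Summing: (μ * σ)(446) = 672 + -224 + -3 + 1 = 446.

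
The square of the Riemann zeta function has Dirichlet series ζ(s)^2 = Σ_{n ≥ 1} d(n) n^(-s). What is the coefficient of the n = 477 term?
d(477) = 6

ζ(s)^2 = (Σ 1/m^s)(Σ 1/k^s). The coefficient of 1/n^s in the product is the number of ordered pairs (m, k) with mk = n, which equals d(n). For n = 477, divisors are [1, 3, 9, 53, 159, 477], so d(477) = 6.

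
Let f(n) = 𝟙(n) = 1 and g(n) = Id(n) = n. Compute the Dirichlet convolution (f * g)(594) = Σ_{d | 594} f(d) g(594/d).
(𝟙 * Id)(594) = 1440

Divisors of 594: [1, 2, 3, 6, 9, 11, 18, 22, 27, 33, 54, 66, 99, 198, 297, 594]. For each d | 594:
  d = 1: 𝟙(1) · Id(594/1) = 1 · 594 = 594
  d = 2: 𝟙(2) · Id(594/2) = 1 · 297 = 297
  d = 3: 𝟙(3) · Id(594/3) = 1 · 198 = 198
  d = 6: 𝟙(6) · Id(594/6) = 1 · 99 = 99
  d = 9: 𝟙(9) · Id(594/9) = 1 · 66 = 66
  d = 11: 𝟙(11) · Id(594/11) = 1 · 54 = 54
  d = 18: 𝟙(18) · Id(594/18) = 1 · 33 = 33
  d = 22: 𝟙(22) · Id(594/22) = 1 · 27 = 27
  d = 27: 𝟙(27) · Id(594/27) = 1 · 22 = 22
  d = 33: 𝟙(33) · Id(594/33) = 1 · 18 = 18
  d = 54: 𝟙(54) · Id(594/54) = 1 · 11 = 11
  d = 66: 𝟙(66) · Id(594/66) = 1 · 9 = 9
  d = 99: 𝟙(99) · Id(594/99) = 1 · 6 = 6
  d = 198: 𝟙(198) · Id(594/198) = 1 · 3 = 3
  d = 297: 𝟙(297) · Id(594/297) = 1 · 2 = 2
  d = 594: 𝟙(594) · Id(594/594) = 1 · 1 = 1
Summing: (𝟙 * Id)(594) = 594 + 297 + 198 + 99 + 66 + 54 + 33 + 27 + 22 + 18 + 11 + 9 + 6 + 3 + 2 + 1 = 1440.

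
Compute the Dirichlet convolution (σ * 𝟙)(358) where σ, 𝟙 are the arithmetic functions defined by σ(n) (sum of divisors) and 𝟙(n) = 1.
(σ * 𝟙)(358) = 724

Divisors of 358: [1, 2, 179, 358]. For each d | 358:
  d = 1: σ(1) · 𝟙(358/1) = 1 · 1 = 1
  d = 2: σ(2) · 𝟙(358/2) = 3 · 1 = 3
  d = 179: σ(179) · 𝟙(358/179) = 180 · 1 = 180
  d = 358: σ(358) · 𝟙(358/358) = 540 · 1 = 540
Summing: (σ * 𝟙)(358) = 1 + 3 + 180 + 540 = 724.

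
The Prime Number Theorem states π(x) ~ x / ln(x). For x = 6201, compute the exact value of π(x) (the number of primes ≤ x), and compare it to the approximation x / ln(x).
π(6201) = 806;  x/ln(x) ≈ 710.11;  relative error ≈ 11.90%.

Directly count primes up to 6201: π(6201) = 806. The PNT approximation gives 6201/ln(6201) ≈ 6201/8.73247 ≈ 710.11. Relative error (π(x) − x/ln(x)) / π(x) ≈ 11.90%; the approximation is known to undercount slightly (Li(x) is a better estimate).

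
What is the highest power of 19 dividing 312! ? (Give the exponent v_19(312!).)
v_19(312!) = 16

Legendre's formula: v_p(n!) = Σ_{k ≥ 1} ⌊n / p^k⌋. For p = 19, n = 312, the terms are:
  ⌊312/19^1⌋ = ⌊312/19⌋ = 16
(the next term ⌊312/19^2⌋ = 0, terminating the sum). Summing: v_19(312!) = 16 = 16.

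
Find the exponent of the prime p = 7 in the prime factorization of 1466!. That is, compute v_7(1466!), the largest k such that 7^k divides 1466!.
v_7(1466!) = 242

Legendre's formula: v_p(n!) = Σ_{k ≥ 1} ⌊n / p^k⌋. For p = 7, n = 1466, the terms are:
  ⌊1466/7^1⌋ = ⌊1466/7⌋ = 209
  ⌊1466/7^2⌋ = ⌊1466/49⌋ = 29
  ⌊1466/7^3⌋ = ⌊1466/343⌋ = 4
(the next term ⌊1466/7^4⌋ = 0, terminating the sum). Summing: v_7(1466!) = 209 + 29 + 4 = 242.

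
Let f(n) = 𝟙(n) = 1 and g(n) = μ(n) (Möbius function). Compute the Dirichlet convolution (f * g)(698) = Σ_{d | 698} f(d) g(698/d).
(𝟙 * μ)(698) = 0

Divisors of 698: [1, 2, 349, 698]. For each d | 698:
  d = 1: 𝟙(1) · μ(698/1) = 1 · 1 = 1
  d = 2: 𝟙(2) · μ(698/2) = 1 · -1 = -1
  d = 349: 𝟙(349) · μ(698/349) = 1 · -1 = -1
  d = 698: 𝟙(698) · μ(698/698) = 1 · 1 = 1
Summing: (𝟙 * μ)(698) = 1 + -1 + -1 + 1 = 0.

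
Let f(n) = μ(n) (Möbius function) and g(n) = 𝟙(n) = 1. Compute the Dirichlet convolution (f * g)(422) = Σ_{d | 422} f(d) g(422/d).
(μ * 𝟙)(422) = 0

Divisors of 422: [1, 2, 211, 422]. For each d | 422:
  d = 1: μ(1) · 𝟙(422/1) = 1 · 1 = 1
  d = 2: μ(2) · 𝟙(422/2) = -1 · 1 = -1
  d = 211: μ(211) · 𝟙(422/211) = -1 · 1 = -1
  d = 422: μ(422) · 𝟙(422/422) = 1 · 1 = 1
Summing: (μ * 𝟙)(422) = 1 + -1 + -1 + 1 = 0.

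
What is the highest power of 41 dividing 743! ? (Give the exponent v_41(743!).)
v_41(743!) = 18

Legendre's formula: v_p(n!) = Σ_{k ≥ 1} ⌊n / p^k⌋. For p = 41, n = 743, the terms are:
  ⌊743/41^1⌋ = ⌊743/41⌋ = 18
(the next term ⌊743/41^2⌋ = 0, terminating the sum). Summing: v_41(743!) = 18 = 18.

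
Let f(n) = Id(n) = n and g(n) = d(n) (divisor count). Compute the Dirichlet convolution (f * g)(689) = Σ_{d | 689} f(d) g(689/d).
(Id * d)(689) = 825

Divisors of 689: [1, 13, 53, 689]. For each d | 689:
  d = 1: Id(1) · d(689/1) = 1 · 4 = 4
  d = 13: Id(13) · d(689/13) = 13 · 2 = 26
  d = 53: Id(53) · d(689/53) = 53 · 2 = 106
  d = 689: Id(689) · d(689/689) = 689 · 1 = 689
Summing: (Id * d)(689) = 4 + 26 + 106 + 689 = 825.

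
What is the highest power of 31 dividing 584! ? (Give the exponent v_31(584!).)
v_31(584!) = 18

Legendre's formula: v_p(n!) = Σ_{k ≥ 1} ⌊n / p^k⌋. For p = 31, n = 584, the terms are:
  ⌊584/31^1⌋ = ⌊584/31⌋ = 18
(the next term ⌊584/31^2⌋ = 0, terminating the sum). Summing: v_31(584!) = 18 = 18.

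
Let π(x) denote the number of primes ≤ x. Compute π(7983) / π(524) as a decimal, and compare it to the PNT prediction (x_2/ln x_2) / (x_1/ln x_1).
π(7983)/π(524) = 1006/99 ≈ 10.1616;  PNT prediction ≈ 10.6167.

π(524) = 99 and π(7983) = 1006, so π(7983)/π(524) ≈ 10.1616. The PNT-predicted ratio is (7983/ln(7983)) / (524/ln(524)) ≈ 10.6167. The two agree to within a few percent, as expected.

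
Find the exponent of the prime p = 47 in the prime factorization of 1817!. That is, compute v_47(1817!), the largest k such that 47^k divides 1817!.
v_47(1817!) = 38

Legendre's formula: v_p(n!) = Σ_{k ≥ 1} ⌊n / p^k⌋. For p = 47, n = 1817, the terms are:
  ⌊1817/47^1⌋ = ⌊1817/47⌋ = 38
(the next term ⌊1817/47^2⌋ = 0, terminating the sum). Summing: v_47(1817!) = 38 = 38.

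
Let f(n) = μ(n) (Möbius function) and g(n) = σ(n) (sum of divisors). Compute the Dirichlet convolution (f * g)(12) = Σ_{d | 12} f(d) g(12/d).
(μ * σ)(12) = 12

Divisors of 12: [1, 2, 3, 4, 6, 12]. For each d | 12:
  d = 1: μ(1) · σ(12/1) = 1 · 28 = 28
  d = 2: μ(2) · σ(12/2) = -1 · 12 = -12
  d = 3: μ(3) · σ(12/3) = -1 · 7 = -7
  d = 4: μ(4) · σ(12/4) = 0 · 4 = 0
  d = 6: μ(6) · σ(12/6) = 1 · 3 = 3
  d = 12: μ(12) · σ(12/12) = 0 · 1 = 0
Summing: (μ * σ)(12) = 28 + -12 + -7 + 0 + 3 + 0 = 12.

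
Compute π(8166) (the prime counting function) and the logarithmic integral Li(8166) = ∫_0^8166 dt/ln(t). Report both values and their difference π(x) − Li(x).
π(8166) = 1024;  Li(8166) ≈ 1044.87;  π(x) − Li(x) ≈ -20.87.

Direct count of primes ≤ 8166 gives π(8166) = 1024. Numerical evaluation of the logarithmic integral gives Li(8166) ≈ 1044.87. The difference π(x) − Li(x) ≈ -20.87 is typically negative for small/moderate x (Li(x) overestimates), though Littlewood's theorem shows this sign changes infinitely often.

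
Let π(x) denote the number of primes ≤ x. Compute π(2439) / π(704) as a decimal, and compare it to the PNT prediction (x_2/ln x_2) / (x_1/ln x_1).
π(2439)/π(704) = 361/126 ≈ 2.8651;  PNT prediction ≈ 2.9125.

π(704) = 126 and π(2439) = 361, so π(2439)/π(704) ≈ 2.8651. The PNT-predicted ratio is (2439/ln(2439)) / (704/ln(704)) ≈ 2.9125. The two agree to within a few percent, as expected.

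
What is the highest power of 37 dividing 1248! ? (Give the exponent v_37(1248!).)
v_37(1248!) = 33

Legendre's formula: v_p(n!) = Σ_{k ≥ 1} ⌊n / p^k⌋. For p = 37, n = 1248, the terms are:
  ⌊1248/37^1⌋ = ⌊1248/37⌋ = 33
(the next term ⌊1248/37^2⌋ = 0, terminating the sum). Summing: v_37(1248!) = 33 = 33.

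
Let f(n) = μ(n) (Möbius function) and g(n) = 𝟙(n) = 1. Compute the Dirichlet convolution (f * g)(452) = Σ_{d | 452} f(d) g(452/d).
(μ * 𝟙)(452) = 0

Divisors of 452: [1, 2, 4, 113, 226, 452]. For each d | 452:
  d = 1: μ(1) · 𝟙(452/1) = 1 · 1 = 1
  d = 2: μ(2) · 𝟙(452/2) = -1 · 1 = -1
  d = 4: μ(4) · 𝟙(452/4) = 0 · 1 = 0
  d = 113: μ(113) · 𝟙(452/113) = -1 · 1 = -1
  d = 226: μ(226) · 𝟙(452/226) = 1 · 1 = 1
  d = 452: μ(452) · 𝟙(452/452) = 0 · 1 = 0
Summing: (μ * 𝟙)(452) = 1 + -1 + 0 + -1 + 1 + 0 = 0.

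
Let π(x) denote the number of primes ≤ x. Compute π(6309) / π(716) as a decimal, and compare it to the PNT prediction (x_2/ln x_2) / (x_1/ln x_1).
π(6309)/π(716) = 820/127 ≈ 6.4567;  PNT prediction ≈ 6.6201.

π(716) = 127 and π(6309) = 820, so π(6309)/π(716) ≈ 6.4567. The PNT-predicted ratio is (6309/ln(6309)) / (716/ln(716)) ≈ 6.6201. The two agree to within a few percent, as expected.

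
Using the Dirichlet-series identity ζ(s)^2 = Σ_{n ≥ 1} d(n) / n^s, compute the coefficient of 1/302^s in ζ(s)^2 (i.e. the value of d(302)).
d(302) = 4

ζ(s)^2 = (Σ 1/m^s)(Σ 1/k^s). The coefficient of 1/n^s in the product is the number of ordered pairs (m, k) with mk = n, which equals d(n). For n = 302, divisors are [1, 2, 151, 302], so d(302) = 4.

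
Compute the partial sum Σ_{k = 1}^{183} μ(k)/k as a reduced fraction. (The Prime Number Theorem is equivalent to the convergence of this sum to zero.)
Σ μ(k)/k = -9343595117515137578604221545686714814220917855566318160407897740846266/899557715467591630453369012945614634379252921727391775909918599930435715

Values of μ(k) for 1 ≤ k ≤ 183: μ(1) = 1, μ(2) = -1, μ(3) = -1, μ(5) = -1, μ(6) = 1, μ(7) = -1, μ(10) = 1, μ(11) = -1, μ(13) = -1, μ(14) = 1, μ(15) = 1, μ(17) = -1, μ(19) = -1, μ(21) = 1, μ(22) = 1, μ(23) = -1, μ(26) = 1, μ(29) = -1, μ(30) = -1, μ(31) = -1, μ(33) = 1, μ(34) = 1, μ(35) = 1, μ(37) = -1, μ(38) = 1, μ(39) = 1, μ(41) = -1, μ(42) = -1, μ(43) = -1, μ(46) = 1, μ(47) = -1, μ(51) = 1, μ(53) = -1, μ(55) = 1, μ(57) = 1, μ(58) = 1, μ(59) = -1, μ(61) = -1, μ(62) = 1, μ(65) = 1, μ(66) = -1, μ(67) = -1, μ(69) = 1, μ(70) = -1, μ(71) = -1, μ(73) = -1, μ(74) = 1, μ(77) = 1, μ(78) = -1, μ(79) = -1, μ(82) = 1, μ(83) = -1, μ(85) = 1, μ(86) = 1, μ(87) = 1, μ(89) = -1, μ(91) = 1, μ(93) = 1, μ(94) = 1, μ(95) = 1, μ(97) = -1, μ(101) = -1, μ(102) = -1, μ(103) = -1, μ(105) = -1, μ(106) = 1, μ(107) = -1, μ(109) = -1, μ(110) = -1, μ(111) = 1, μ(113) = -1, μ(114) = -1, μ(115) = 1, μ(118) = 1, μ(119) = 1, μ(122) = 1, μ(123) = 1, μ(127) = -1, μ(129) = 1, μ(130) = -1, μ(131) = -1, μ(133) = 1, μ(134) = 1, μ(137) = -1, μ(138) = -1, μ(139) = -1, μ(141) = 1, μ(142) = 1, μ(143) = 1, μ(145) = 1, μ(146) = 1, μ(149) = -1, μ(151) = -1, μ(154) = -1, μ(155) = 1, μ(157) = -1, μ(158) = 1, μ(159) = 1, μ(161) = 1, μ(163) = -1, μ(165) = -1, μ(166) = 1, μ(167) = -1, μ(170) = -1, μ(173) = -1, μ(174) = -1, μ(177) = 1, μ(178) = 1, μ(179) = -1, μ(181) = -1, μ(182) = -1, μ(183) = 1, with μ = 0 on non-squarefree integers. Summing μ(k)/k for k where μ(k) ≠ 0 gives -9343595117515137578604221545686714814220917855566318160407897740846266/899557715467591630453369012945614634379252921727391775909918599930435715 ≈ -0.0104. (PNT ⟺ this sum → 0 as n → ∞.)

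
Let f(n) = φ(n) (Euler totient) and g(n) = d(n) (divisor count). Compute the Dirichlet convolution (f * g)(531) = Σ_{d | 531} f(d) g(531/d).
(φ * d)(531) = 780

Divisors of 531: [1, 3, 9, 59, 177, 531]. For each d | 531:
  d = 1: φ(1) · d(531/1) = 1 · 6 = 6
  d = 3: φ(3) · d(531/3) = 2 · 4 = 8
  d = 9: φ(9) · d(531/9) = 6 · 2 = 12
  d = 59: φ(59) · d(531/59) = 58 · 3 = 174
  d = 177: φ(177) · d(531/177) = 116 · 2 = 232
  d = 531: φ(531) · d(531/531) = 348 · 1 = 348
Summing: (φ * d)(531) = 6 + 8 + 12 + 174 + 232 + 348 = 780.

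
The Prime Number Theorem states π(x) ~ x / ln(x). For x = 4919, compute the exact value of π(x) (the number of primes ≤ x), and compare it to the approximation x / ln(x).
π(4919) = 657;  x/ln(x) ≈ 578.65;  relative error ≈ 11.93%.

Directly count primes up to 4919: π(4919) = 657. The PNT approximation gives 4919/ln(4919) ≈ 4919/8.50086 ≈ 578.65. Relative error (π(x) − x/ln(x)) / π(x) ≈ 11.93%; the approximation is known to undercount slightly (Li(x) is a better estimate).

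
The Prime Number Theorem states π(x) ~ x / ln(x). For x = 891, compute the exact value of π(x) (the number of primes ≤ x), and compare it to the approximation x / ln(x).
π(891) = 154;  x/ln(x) ≈ 131.18;  relative error ≈ 14.82%.

Directly count primes up to 891: π(891) = 154. The PNT approximation gives 891/ln(891) ≈ 891/6.79234 ≈ 131.18. Relative error (π(x) − x/ln(x)) / π(x) ≈ 14.82%; the approximation is known to undercount slightly (Li(x) is a better estimate).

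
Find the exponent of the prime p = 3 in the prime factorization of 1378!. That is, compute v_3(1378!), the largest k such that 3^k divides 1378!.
v_3(1378!) = 686

Legendre's formula: v_p(n!) = Σ_{k ≥ 1} ⌊n / p^k⌋. For p = 3, n = 1378, the terms are:
  ⌊1378/3^1⌋ = ⌊1378/3⌋ = 459
  ⌊1378/3^2⌋ = ⌊1378/9⌋ = 153
  ⌊1378/3^3⌋ = ⌊1378/27⌋ = 51
  ⌊1378/3^4⌋ = ⌊1378/81⌋ = 17
  ⌊1378/3^5⌋ = ⌊1378/243⌋ = 5
  ⌊1378/3^6⌋ = ⌊1378/729⌋ = 1
(the next term ⌊1378/3^7⌋ = 0, terminating the sum). Summing: v_3(1378!) = 459 + 153 + 51 + 17 + 5 + 1 = 686.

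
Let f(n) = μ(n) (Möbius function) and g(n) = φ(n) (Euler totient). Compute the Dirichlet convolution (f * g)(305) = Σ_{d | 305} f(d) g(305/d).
(μ * φ)(305) = 177

Divisors of 305: [1, 5, 61, 305]. For each d | 305:
  d = 1: μ(1) · φ(305/1) = 1 · 240 = 240
  d = 5: μ(5) · φ(305/5) = -1 · 60 = -60
  d = 61: μ(61) · φ(305/61) = -1 · 4 = -4
  d = 305: μ(305) · φ(305/305) = 1 · 1 = 1
Summing: (μ * φ)(305) = 240 + -60 + -4 + 1 = 177.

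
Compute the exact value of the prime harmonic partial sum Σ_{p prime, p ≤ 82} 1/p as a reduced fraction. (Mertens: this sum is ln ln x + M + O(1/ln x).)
Σ 1/p = 5692733621468679832887230172131/3217644767340672907899084554130

π(82) = 22, so the primes ≤ 82 are [2, 3, 5, 7, 11, 13, 17, 19, 23, 29, 31, 37, 41, 43, 47, 53, 59, 61, 67, 71, 73, 79]. Summing 1/p over these primes: 5692733621468679832887230172131/3217644767340672907899084554130 ≈ 1.7692. Mertens estimate ln ln(82) + 0.2615 ≈ 1.7446.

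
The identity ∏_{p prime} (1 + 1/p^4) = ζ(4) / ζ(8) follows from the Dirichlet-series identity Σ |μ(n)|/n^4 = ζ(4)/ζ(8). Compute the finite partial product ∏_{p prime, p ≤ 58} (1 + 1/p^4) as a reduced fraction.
∏ = 22191296873353842710281222970410269196792920578371108176528669216114688/20586999778381633591344384332656221508370849439367985929948634732675625

The primes p ≤ 58 are [2, 3, 5, 7, 11, 13, 17, 19, 23, 29, 31, 37, 41, 43, 47, 53]. For each, (1 + 1/p^4) = (p^4 + 1)/p^4. Multiplying these fractions over p ∈ [2, 3, 5, 7, 11, 13, 17, 19, 23, 29, 31, 37, 41, 43, 47, 53] gives 22191296873353842710281222970410269196792920578371108176528669216114688/20586999778381633591344384332656221508370849439367985929948634732675625. (In the limit P → ∞ this tends to ζ(4)/ζ(8).)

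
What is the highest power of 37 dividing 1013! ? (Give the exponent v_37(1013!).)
v_37(1013!) = 27

Legendre's formula: v_p(n!) = Σ_{k ≥ 1} ⌊n / p^k⌋. For p = 37, n = 1013, the terms are:
  ⌊1013/37^1⌋ = ⌊1013/37⌋ = 27
(the next term ⌊1013/37^2⌋ = 0, terminating the sum). Summing: v_37(1013!) = 27 = 27.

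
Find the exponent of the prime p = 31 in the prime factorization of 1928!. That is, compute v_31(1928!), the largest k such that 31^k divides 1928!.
v_31(1928!) = 64

Legendre's formula: v_p(n!) = Σ_{k ≥ 1} ⌊n / p^k⌋. For p = 31, n = 1928, the terms are:
  ⌊1928/31^1⌋ = ⌊1928/31⌋ = 62
  ⌊1928/31^2⌋ = ⌊1928/961⌋ = 2
(the next term ⌊1928/31^3⌋ = 0, terminating the sum). Summing: v_31(1928!) = 62 + 2 = 64.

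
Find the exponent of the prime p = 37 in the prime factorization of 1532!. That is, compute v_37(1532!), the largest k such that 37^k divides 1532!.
v_37(1532!) = 42

Legendre's formula: v_p(n!) = Σ_{k ≥ 1} ⌊n / p^k⌋. For p = 37, n = 1532, the terms are:
  ⌊1532/37^1⌋ = ⌊1532/37⌋ = 41
  ⌊1532/37^2⌋ = ⌊1532/1369⌋ = 1
(the next term ⌊1532/37^3⌋ = 0, terminating the sum). Summing: v_37(1532!) = 41 + 1 = 42.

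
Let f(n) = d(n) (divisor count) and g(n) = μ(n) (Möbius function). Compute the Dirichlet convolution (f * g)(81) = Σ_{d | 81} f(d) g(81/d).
(d * μ)(81) = 1

Divisors of 81: [1, 3, 9, 27, 81]. For each d | 81:
  d = 1: d(1) · μ(81/1) = 1 · 0 = 0
  d = 3: d(3) · μ(81/3) = 2 · 0 = 0
  d = 9: d(9) · μ(81/9) = 3 · 0 = 0
  d = 27: d(27) · μ(81/27) = 4 · -1 = -4
  d = 81: d(81) · μ(81/81) = 5 · 1 = 5
Summing: (d * μ)(81) = 0 + 0 + 0 + -4 + 5 = 1.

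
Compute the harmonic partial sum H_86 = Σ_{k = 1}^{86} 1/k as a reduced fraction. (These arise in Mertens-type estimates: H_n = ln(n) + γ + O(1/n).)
H_86 = 3698356445237207772956045432953649519/734184632222154704090370027645633600

Direct summation: H_86 = 1 + 1/2 + ... + 1/86. The least common denominator is lcm(1, ..., 86) = 8076030954443701744994070304101969600; over this denominator the numerator is 8076030954443701744994070304101969600 + 4038015477221850872497035152050984800 + 2692010318147900581664690101367323200 + 2019007738610925436248517576025492400 + 1615206190888740348998814060820393920 + 1346005159073950290832345050683661600 + 1153718707777671677856295757728852800 + 1009503869305462718124258788012746200 + 897336772715966860554896700455774400 + 807603095444370174499407030410196960 + 734184632222154704090370027645633600 + 673002579536975145416172525341830800 + 621233150341823211153390023392459200 + 576859353888835838928147878864426400 + 538402063629580116332938020273464640 + 504751934652731359062129394006373100 + 475060644379041279117298253182468800 + 448668386357983430277448350227887200 + 425054260760194828683898437057998400 + 403801547722185087249703515205098480 + 384572902592557225952098585909617600 + 367092316111077352045185013822816800 + 351131780627987032391046534960955200 + 336501289768487572708086262670915400 + 323041238177748069799762812164078784 + 310616575170911605576695011696229600 + 299112257571988953518298900151924800 + 288429676944417919464073939432213200 + 278483826015300060172209320831102400 + 269201031814790058166469010136732320 + 260517127562700056290131300132321600 + 252375967326365679531064697003186550 + 244728210740718234696790009215211200 + 237530322189520639558649126591234400 + 230743741555534335571259151545770560 + 224334193178991715138724175113943600 + 218271106876856803918758656867620800 + 212527130380097414341949218528999200 + 207077716780607737051130007797486400 + 201900773861092543624851757602549240 + 196976364742529310853513909856145600 + 192286451296278612976049292954808800 + 187814673359155854534745821025627200 + 183546158055538676022592506911408400 + 179467354543193372110979340091154880 + 175565890313993516195523267480477600 + 171830445839227696702001495831956800 + 168250644884243786354043131335457700 + 164816958253953096836613679675550400 + 161520619088874034899881406082039392 + 158353548126347093039099417727489600 + 155308287585455802788347505848114800 + 152377942536673617830076798190603200 + 149556128785994476759149450075962400 + 146836926444430940818074005529126720 + 144214838472208959732036969716106600 + 141684753586731609561299479019332800 + 139241913007650030086104660415551200 + 136881880583791554999899496679694400 + 134600515907395029083234505068366160 + 132393950072847569590066726296753600 + 130258563781350028145065650066160800 + 128190967530852408650699528636539200 + 126187983663182839765532348501593275 + 124246630068364642230678004678491840 + 122364105370359117348395004607605600 + 120537775439458234999911497076148800 + 118765161094760319779324563295617200 + 117043926875995677463682178320318400 + 115371870777767167785629575772885280 + 113746914851319742887240426818337600 + 112167096589495857569362087556971800 + 110630561019776736232795483617835200 + 109135553438428401959379328433810400 + 107680412725916023266587604054692928 + 106263565190048707170974609264499600 + 104883518888879243441481432520804800 + 103538858390303868525565003898743200 + 102228239929667110696127472203822400 + 100950386930546271812425878801274620 + 99704085857329651172766300050641600 + 98488182371264655426756954928072800 + 97301577764381948734868316916891200 + 96143225648139306488024646477404400 + 95012128875808255823459650636493760 + 93907336679577927267372910512813600 = 40681920897609285502516499762490144709, so H_86 = 40681920897609285502516499762490144709/8076030954443701744994070304101969600; reducing by gcd(40681920897609285502516499762490144709, 8076030954443701744994070304101969600) = 11 gives 3698356445237207772956045432953649519/734184632222154704090370027645633600 ≈ 5.03737. (The PNT-adjacent estimate ln(86) + γ ≈ 5.03156 matches within O(1/n).)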